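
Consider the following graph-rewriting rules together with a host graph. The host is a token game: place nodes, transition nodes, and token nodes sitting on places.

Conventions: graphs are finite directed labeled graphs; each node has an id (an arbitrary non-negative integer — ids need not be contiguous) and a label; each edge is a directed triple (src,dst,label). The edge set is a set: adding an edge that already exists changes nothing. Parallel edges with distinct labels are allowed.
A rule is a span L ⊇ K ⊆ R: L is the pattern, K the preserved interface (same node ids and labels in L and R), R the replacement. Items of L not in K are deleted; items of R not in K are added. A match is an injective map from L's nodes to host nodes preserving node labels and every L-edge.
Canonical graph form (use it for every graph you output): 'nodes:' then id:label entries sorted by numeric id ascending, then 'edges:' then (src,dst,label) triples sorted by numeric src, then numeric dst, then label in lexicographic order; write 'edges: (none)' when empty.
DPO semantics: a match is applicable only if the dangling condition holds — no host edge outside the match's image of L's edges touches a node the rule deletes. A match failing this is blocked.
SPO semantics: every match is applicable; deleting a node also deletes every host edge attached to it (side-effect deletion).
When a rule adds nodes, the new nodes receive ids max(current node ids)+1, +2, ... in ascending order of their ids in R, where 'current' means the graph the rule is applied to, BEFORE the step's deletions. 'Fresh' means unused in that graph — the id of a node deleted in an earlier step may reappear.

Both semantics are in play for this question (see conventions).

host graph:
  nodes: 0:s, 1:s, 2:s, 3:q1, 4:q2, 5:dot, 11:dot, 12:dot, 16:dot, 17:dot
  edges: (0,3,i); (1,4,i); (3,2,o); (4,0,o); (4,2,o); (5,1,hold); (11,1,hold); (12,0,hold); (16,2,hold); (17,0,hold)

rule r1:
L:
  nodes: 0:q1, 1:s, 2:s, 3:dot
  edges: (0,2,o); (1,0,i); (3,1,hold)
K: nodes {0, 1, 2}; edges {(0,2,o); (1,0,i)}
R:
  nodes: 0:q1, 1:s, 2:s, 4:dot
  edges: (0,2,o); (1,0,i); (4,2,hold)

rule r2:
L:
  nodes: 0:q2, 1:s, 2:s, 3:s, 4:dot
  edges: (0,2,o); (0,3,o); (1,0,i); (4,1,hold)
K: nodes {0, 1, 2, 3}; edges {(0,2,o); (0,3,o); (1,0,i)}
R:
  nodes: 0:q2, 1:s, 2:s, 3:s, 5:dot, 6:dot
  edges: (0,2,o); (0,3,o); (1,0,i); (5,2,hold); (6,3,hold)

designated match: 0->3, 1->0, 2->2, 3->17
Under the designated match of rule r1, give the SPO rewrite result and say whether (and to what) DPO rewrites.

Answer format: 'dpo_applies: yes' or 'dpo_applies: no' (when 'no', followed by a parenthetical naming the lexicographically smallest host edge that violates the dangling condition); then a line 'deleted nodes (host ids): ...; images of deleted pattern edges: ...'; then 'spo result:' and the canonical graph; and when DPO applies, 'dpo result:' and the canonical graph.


dpo_applies: yes
deleted nodes (host ids): 17; images of deleted pattern edges: (17,0,hold)
spo result:
nodes: 0:s, 1:s, 2:s, 3:q1, 4:q2, 5:dot, 11:dot, 12:dot, 16:dot, 18:dot
edges: (0,3,i); (1,4,i); (3,2,o); (4,0,o); (4,2,o); (5,1,hold); (11,1,hold); (12,0,hold); (16,2,hold); (18,2,hold)
dpo result:
nodes: 0:s, 1:s, 2:s, 3:q1, 4:q2, 5:dot, 11:dot, 12:dot, 16:dot, 18:dot
edges: (0,3,i); (1,4,i); (3,2,o); (4,0,o); (4,2,o); (5,1,hold); (11,1,hold); (12,0,hold); (16,2,hold); (18,2,hold)


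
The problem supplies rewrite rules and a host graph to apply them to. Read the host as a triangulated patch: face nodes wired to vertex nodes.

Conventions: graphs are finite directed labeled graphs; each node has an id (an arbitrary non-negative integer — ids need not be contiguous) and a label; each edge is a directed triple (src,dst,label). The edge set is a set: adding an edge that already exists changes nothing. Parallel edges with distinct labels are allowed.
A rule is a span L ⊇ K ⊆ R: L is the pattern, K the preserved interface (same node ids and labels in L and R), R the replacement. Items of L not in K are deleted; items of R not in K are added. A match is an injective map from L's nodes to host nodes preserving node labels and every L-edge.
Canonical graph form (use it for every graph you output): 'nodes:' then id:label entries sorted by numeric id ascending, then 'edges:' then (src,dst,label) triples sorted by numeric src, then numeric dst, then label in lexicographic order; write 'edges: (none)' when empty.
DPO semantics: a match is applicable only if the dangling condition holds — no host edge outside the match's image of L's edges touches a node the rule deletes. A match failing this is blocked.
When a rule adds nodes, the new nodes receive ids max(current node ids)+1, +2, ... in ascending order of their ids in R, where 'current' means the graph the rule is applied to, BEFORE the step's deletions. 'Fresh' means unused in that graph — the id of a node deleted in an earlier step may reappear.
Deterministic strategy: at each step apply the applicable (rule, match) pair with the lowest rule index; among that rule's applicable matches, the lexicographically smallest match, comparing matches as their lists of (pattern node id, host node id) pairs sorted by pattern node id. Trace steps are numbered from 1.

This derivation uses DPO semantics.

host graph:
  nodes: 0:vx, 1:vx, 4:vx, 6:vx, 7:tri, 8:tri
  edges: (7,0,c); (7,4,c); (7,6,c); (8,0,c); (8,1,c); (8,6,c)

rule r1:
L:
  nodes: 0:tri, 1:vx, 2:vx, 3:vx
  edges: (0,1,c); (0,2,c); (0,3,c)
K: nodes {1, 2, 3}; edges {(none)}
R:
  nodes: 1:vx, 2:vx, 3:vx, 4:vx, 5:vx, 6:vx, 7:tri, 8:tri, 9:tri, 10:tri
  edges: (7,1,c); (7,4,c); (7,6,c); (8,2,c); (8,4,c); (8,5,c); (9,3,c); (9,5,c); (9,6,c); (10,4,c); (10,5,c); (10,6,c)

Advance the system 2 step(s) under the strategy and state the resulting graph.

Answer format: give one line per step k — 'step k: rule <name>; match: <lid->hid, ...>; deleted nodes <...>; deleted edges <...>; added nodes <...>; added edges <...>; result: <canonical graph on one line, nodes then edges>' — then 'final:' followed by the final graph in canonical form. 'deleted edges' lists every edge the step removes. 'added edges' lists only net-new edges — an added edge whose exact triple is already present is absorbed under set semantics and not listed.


step 1: rule r1; match: 0->7, 1->0, 2->4, 3->6; deleted nodes 7; deleted edges (7,0,c); (7,4,c); (7,6,c); added nodes 9, 10, 11, 12, 13, 14, 15; added edges (12,0,c); (12,9,c); (12,11,c); (13,4,c); (13,9,c); (13,10,c); (14,6,c); (14,10,c); (14,11,c); (15,9,c); (15,10,c); (15,11,c); result: nodes: 0:vx, 1:vx, 4:vx, 6:vx, 8:tri, 9:vx, 10:vx, 11:vx, 12:tri, 13:tri, 14:tri, 15:tri edges: (8,0,c); (8,1,c); (8,6,c); (12,0,c); (12,9,c); (12,11,c); (13,4,c); (13,9,c); (13,10,c); (14,6,c); (14,10,c); (14,11,c); (15,9,c); (15,10,c); (15,11,c)
step 2: rule r1; match: 0->8, 1->0, 2->1, 3->6; deleted nodes 8; deleted edges (8,0,c); (8,1,c); (8,6,c); added nodes 16, 17, 18, 19, 20, 21, 22; added edges (19,0,c); (19,16,c); (19,18,c); (20,1,c); (20,16,c); (20,17,c); (21,6,c); (21,17,c); (21,18,c); (22,16,c); (22,17,c); (22,18,c); result: nodes: 0:vx, 1:vx, 4:vx, 6:vx, 9:vx, 10:vx, 11:vx, 12:tri, 13:tri, 14:tri, 15:tri, 16:vx, 17:vx, 18:vx, 19:tri, 20:tri, 21:tri, 22:tri edges: (12,0,c); (12,9,c); (12,11,c); (13,4,c); (13,9,c); (13,10,c); (14,6,c); (14,10,c); (14,11,c); (15,9,c); (15,10,c); (15,11,c); (19,0,c); (19,16,c); (19,18,c); (20,1,c); (20,16,c); (20,17,c); (21,6,c); (21,17,c); (21,18,c); (22,16,c); (22,17,c); (22,18,c)
final:
nodes: 0:vx, 1:vx, 4:vx, 6:vx, 9:vx, 10:vx, 11:vx, 12:tri, 13:tri, 14:tri, 15:tri, 16:vx, 17:vx, 18:vx, 19:tri, 20:tri, 21:tri, 22:tri
edges: (12,0,c); (12,9,c); (12,11,c); (13,4,c); (13,9,c); (13,10,c); (14,6,c); (14,10,c); (14,11,c); (15,9,c); (15,10,c); (15,11,c); (19,0,c); (19,16,c); (19,18,c); (20,1,c); (20,16,c); (20,17,c); (21,6,c); (21,17,c); (21,18,c); (22,16,c); (22,17,c); (22,18,c)


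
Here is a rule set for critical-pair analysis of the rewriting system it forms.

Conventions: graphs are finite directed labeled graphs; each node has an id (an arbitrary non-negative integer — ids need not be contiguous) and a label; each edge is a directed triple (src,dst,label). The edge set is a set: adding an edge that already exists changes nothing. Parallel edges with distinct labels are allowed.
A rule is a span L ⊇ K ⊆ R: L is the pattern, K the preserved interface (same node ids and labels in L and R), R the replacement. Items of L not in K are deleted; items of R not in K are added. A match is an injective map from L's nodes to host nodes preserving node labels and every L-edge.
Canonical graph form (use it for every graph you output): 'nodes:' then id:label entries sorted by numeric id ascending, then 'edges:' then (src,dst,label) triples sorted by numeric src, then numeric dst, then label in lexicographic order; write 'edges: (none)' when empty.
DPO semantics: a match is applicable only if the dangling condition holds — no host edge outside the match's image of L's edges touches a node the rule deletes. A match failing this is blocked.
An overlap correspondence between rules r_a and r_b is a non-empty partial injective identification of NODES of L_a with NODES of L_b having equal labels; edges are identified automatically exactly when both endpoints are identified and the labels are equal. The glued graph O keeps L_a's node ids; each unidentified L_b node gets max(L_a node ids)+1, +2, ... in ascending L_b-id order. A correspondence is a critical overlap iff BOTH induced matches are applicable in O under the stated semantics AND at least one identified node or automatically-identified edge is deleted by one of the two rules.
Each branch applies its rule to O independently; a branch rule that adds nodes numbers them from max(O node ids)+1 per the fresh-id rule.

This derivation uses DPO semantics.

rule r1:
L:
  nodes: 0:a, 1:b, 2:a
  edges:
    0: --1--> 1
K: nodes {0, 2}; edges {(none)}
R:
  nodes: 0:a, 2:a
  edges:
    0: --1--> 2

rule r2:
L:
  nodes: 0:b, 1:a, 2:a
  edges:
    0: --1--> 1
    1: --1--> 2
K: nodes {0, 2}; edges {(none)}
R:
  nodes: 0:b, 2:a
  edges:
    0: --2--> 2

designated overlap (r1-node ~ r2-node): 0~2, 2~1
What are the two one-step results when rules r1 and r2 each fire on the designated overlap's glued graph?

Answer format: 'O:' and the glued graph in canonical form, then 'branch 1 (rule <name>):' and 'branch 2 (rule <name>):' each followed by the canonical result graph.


O:
nodes: 0:a, 1:b, 2:a, 3:b
edges: (0,1,1); (2,0,1); (3,2,1)
branch 1 (rule r1):
nodes: 0:a, 2:a, 3:b
edges: (0,2,1); (2,0,1); (3,2,1)
branch 2 (rule r2):
nodes: 0:a, 1:b, 3:b
edges: (0,1,1); (3,0,2)


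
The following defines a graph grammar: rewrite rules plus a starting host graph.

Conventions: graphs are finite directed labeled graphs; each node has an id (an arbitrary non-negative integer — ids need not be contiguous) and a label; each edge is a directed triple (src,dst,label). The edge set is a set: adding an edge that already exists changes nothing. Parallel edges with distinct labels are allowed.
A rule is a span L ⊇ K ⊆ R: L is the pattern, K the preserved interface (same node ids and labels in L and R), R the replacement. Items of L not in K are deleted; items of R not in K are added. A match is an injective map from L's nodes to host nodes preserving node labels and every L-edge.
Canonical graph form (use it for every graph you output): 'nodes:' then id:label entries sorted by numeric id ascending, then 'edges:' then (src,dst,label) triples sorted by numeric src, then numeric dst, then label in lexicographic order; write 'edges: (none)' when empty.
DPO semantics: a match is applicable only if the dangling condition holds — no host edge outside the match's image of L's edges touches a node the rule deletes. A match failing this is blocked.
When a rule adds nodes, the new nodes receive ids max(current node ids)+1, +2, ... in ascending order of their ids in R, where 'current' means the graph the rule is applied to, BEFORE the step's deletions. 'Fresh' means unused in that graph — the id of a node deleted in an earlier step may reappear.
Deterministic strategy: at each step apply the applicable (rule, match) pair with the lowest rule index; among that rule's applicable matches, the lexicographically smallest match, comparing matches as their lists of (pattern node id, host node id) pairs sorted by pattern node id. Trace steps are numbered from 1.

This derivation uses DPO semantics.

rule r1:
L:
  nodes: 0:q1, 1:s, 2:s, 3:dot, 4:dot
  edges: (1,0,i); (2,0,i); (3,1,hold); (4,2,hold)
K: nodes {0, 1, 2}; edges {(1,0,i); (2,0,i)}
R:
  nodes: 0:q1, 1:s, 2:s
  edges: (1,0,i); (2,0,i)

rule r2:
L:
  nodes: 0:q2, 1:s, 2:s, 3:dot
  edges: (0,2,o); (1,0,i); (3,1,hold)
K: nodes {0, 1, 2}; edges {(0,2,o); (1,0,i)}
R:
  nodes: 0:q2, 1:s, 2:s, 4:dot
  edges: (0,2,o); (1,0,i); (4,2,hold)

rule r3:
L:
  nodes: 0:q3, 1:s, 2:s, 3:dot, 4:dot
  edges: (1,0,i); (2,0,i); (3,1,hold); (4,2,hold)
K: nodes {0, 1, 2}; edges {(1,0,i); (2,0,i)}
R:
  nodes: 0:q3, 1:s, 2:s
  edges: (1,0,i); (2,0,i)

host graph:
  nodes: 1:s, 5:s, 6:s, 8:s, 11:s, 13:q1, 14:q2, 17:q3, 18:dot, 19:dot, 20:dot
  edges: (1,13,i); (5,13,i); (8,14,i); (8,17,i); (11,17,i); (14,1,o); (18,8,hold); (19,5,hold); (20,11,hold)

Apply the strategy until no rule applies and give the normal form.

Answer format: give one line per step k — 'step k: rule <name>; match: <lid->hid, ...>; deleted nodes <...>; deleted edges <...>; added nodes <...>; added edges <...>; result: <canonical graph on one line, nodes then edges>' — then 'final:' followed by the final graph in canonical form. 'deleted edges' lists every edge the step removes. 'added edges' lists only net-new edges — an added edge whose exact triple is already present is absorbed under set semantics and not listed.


step 1: rule r2; match: 0->14, 1->8, 2->1, 3->18; deleted nodes 18; deleted edges (18,8,hold); added nodes 21; added edges (21,1,hold); result: nodes: 1:s, 5:s, 6:s, 8:s, 11:s, 13:q1, 14:q2, 17:q3, 19:dot, 20:dot, 21:dot edges: (1,13,i); (5,13,i); (8,14,i); (8,17,i); (11,17,i); (14,1,o); (19,5,hold); (20,11,hold); (21,1,hold)
step 2: rule r1; match: 0->13, 1->1, 2->5, 3->21, 4->19; deleted nodes 19, 21; deleted edges (19,5,hold); (21,1,hold); added nodes (none); added edges (none); result: nodes: 1:s, 5:s, 6:s, 8:s, 11:s, 13:q1, 14:q2, 17:q3, 20:dot edges: (1,13,i); (5,13,i); (8,14,i); (8,17,i); (11,17,i); (14,1,o); (20,11,hold)
final:
nodes: 1:s, 5:s, 6:s, 8:s, 11:s, 13:q1, 14:q2, 17:q3, 20:dot
edges: (1,13,i); (5,13,i); (8,14,i); (8,17,i); (11,17,i); (14,1,o); (20,11,hold)


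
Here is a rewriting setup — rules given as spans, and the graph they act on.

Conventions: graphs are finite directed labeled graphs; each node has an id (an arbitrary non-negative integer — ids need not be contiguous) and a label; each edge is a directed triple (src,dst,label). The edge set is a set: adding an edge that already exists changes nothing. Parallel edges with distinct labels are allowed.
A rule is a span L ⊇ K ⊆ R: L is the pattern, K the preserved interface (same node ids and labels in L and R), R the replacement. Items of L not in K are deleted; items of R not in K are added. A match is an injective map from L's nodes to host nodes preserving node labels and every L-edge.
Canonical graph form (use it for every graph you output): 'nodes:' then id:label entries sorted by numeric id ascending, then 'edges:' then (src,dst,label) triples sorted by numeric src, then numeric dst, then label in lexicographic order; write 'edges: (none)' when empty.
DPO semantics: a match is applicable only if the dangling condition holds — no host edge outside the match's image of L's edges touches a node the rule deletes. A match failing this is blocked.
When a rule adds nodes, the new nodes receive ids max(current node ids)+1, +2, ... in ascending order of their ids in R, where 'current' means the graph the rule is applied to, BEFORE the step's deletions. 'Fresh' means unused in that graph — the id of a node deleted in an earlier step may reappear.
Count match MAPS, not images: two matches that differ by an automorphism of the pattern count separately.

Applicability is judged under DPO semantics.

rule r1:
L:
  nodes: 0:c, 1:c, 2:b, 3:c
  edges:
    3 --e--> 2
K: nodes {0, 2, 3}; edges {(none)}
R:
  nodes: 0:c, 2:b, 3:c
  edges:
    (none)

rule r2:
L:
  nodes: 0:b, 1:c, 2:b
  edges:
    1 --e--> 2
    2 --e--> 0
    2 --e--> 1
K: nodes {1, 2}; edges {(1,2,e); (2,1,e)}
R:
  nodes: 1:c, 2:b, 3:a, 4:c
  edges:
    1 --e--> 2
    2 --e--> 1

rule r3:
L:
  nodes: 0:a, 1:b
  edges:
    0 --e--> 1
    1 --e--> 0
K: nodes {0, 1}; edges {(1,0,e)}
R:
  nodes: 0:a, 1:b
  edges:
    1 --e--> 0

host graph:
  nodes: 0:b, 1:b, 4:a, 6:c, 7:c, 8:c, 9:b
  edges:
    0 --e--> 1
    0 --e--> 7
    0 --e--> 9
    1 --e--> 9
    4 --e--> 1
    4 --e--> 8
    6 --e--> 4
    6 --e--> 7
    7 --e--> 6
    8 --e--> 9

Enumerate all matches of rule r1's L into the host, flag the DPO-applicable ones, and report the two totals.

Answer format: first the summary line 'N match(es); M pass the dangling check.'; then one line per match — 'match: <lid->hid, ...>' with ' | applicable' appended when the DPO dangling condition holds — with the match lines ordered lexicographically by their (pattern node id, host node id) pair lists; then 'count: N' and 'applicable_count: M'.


2 match(es); 0 pass the dangling check.
match: 0->6, 1->7, 2->9, 3->8
match: 0->7, 1->6, 2->9, 3->8
count: 2
applicable_count: 0


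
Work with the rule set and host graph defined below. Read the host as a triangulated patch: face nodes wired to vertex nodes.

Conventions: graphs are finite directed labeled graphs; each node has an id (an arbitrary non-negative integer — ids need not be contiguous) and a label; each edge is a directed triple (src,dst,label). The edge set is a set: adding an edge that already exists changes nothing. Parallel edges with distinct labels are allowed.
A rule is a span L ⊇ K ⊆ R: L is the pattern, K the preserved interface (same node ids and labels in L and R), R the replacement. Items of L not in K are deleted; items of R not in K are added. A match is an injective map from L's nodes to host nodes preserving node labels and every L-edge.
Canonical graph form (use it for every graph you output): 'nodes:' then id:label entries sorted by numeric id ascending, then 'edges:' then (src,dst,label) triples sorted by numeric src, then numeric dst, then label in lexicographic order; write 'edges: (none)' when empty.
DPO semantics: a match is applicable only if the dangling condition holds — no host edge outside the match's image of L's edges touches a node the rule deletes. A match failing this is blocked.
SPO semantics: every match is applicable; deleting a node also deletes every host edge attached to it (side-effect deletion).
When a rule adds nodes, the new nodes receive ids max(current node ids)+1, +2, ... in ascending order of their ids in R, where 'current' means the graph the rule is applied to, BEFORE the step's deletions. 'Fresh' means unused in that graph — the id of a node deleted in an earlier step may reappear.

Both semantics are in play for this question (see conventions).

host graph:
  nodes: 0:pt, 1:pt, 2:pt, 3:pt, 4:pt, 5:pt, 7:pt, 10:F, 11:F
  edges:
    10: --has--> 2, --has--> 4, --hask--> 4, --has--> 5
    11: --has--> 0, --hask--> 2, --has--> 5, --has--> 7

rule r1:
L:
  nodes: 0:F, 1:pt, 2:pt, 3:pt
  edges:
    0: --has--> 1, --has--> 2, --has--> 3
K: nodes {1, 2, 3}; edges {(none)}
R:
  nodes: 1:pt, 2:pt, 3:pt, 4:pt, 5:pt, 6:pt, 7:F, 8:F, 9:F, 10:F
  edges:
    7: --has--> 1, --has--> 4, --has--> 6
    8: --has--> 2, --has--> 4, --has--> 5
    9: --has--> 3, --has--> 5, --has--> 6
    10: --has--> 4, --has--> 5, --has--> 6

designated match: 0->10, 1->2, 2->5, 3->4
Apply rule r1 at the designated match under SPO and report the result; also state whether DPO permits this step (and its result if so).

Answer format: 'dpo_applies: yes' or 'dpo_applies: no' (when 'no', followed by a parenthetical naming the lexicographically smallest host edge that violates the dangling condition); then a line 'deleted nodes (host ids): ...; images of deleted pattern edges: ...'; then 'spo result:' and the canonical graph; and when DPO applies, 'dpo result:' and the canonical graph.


dpo_applies: no
(the rule deletes node 10, which keeps host edge (10,4,hask) outside the match image — the dangling condition fails, DPO blocks; SPO proceeds and side-deletes such edges)
deleted nodes (host ids): 10; images of deleted pattern edges: (10,2,has); (10,4,has); (10,5,has)
spo result:
nodes: 0:pt, 1:pt, 2:pt, 3:pt, 4:pt, 5:pt, 7:pt, 11:F, 12:pt, 13:pt, 14:pt, 15:F, 16:F, 17:F, 18:F
edges: (11,0,has); (11,2,hask); (11,5,has); (11,7,has); (15,2,has); (15,12,has); (15,14,has); (16,5,has); (16,12,has); (16,13,has); (17,4,has); (17,13,has); (17,14,has); (18,12,has); (18,13,has); (18,14,has)


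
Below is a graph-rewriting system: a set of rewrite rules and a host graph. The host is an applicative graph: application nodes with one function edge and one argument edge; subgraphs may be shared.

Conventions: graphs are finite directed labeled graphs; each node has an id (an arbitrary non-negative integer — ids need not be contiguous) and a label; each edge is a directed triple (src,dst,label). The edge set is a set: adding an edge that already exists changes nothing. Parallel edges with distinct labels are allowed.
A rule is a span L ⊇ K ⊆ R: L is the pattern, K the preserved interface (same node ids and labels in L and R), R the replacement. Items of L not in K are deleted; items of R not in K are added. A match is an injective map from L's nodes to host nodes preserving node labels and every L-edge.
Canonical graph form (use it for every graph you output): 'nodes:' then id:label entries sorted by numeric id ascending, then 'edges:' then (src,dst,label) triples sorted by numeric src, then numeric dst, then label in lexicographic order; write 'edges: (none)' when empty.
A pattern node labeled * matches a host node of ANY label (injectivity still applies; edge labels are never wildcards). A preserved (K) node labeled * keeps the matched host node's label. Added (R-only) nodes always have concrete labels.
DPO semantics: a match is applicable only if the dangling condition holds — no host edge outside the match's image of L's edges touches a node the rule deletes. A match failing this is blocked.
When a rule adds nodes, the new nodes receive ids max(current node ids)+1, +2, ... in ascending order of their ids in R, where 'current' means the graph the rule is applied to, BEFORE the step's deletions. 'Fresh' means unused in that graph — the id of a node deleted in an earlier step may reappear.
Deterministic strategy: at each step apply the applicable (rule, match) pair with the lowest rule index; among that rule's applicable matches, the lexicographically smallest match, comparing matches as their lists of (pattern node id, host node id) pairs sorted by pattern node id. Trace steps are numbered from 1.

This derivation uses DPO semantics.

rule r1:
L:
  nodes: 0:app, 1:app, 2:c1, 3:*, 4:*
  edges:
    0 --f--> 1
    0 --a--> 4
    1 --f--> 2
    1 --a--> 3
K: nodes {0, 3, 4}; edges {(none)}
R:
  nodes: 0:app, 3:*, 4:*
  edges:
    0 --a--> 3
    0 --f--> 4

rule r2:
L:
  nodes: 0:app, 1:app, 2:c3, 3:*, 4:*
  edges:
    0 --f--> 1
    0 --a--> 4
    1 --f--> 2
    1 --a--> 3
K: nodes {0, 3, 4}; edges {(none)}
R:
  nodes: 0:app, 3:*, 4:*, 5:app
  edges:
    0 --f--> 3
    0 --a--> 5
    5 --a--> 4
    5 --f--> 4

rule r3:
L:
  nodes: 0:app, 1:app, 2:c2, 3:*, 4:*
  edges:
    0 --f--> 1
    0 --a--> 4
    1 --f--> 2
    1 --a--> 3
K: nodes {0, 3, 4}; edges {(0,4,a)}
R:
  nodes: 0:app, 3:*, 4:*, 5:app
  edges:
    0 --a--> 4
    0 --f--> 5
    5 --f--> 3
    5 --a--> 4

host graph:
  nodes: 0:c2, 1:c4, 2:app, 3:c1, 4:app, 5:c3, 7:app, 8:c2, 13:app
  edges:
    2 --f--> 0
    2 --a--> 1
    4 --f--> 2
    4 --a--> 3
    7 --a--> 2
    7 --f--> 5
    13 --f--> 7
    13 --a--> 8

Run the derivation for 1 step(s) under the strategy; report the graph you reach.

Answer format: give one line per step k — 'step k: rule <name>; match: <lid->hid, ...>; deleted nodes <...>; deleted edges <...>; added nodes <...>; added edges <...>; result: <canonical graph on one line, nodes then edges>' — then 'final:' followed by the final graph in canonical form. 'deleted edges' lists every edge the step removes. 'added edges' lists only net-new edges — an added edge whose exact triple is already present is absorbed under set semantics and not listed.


step 1: rule r2; match: 0->13, 1->7, 2->5, 3->2, 4->8; deleted nodes 5, 7; deleted edges (7,2,a); (7,5,f); (13,7,f); (13,8,a); added nodes 14; added edges (13,2,f); (13,14,a); (14,8,a); (14,8,f); result: nodes: 0:c2, 1:c4, 2:app, 3:c1, 4:app, 8:c2, 13:app, 14:app edges: (2,0,f); (2,1,a); (4,2,f); (4,3,a); (13,2,f); (13,14,a); (14,8,a); (14,8,f)
final:
nodes: 0:c2, 1:c4, 2:app, 3:c1, 4:app, 8:c2, 13:app, 14:app
edges: (2,0,f); (2,1,a); (4,2,f); (4,3,a); (13,2,f); (13,14,a); (14,8,a); (14,8,f)


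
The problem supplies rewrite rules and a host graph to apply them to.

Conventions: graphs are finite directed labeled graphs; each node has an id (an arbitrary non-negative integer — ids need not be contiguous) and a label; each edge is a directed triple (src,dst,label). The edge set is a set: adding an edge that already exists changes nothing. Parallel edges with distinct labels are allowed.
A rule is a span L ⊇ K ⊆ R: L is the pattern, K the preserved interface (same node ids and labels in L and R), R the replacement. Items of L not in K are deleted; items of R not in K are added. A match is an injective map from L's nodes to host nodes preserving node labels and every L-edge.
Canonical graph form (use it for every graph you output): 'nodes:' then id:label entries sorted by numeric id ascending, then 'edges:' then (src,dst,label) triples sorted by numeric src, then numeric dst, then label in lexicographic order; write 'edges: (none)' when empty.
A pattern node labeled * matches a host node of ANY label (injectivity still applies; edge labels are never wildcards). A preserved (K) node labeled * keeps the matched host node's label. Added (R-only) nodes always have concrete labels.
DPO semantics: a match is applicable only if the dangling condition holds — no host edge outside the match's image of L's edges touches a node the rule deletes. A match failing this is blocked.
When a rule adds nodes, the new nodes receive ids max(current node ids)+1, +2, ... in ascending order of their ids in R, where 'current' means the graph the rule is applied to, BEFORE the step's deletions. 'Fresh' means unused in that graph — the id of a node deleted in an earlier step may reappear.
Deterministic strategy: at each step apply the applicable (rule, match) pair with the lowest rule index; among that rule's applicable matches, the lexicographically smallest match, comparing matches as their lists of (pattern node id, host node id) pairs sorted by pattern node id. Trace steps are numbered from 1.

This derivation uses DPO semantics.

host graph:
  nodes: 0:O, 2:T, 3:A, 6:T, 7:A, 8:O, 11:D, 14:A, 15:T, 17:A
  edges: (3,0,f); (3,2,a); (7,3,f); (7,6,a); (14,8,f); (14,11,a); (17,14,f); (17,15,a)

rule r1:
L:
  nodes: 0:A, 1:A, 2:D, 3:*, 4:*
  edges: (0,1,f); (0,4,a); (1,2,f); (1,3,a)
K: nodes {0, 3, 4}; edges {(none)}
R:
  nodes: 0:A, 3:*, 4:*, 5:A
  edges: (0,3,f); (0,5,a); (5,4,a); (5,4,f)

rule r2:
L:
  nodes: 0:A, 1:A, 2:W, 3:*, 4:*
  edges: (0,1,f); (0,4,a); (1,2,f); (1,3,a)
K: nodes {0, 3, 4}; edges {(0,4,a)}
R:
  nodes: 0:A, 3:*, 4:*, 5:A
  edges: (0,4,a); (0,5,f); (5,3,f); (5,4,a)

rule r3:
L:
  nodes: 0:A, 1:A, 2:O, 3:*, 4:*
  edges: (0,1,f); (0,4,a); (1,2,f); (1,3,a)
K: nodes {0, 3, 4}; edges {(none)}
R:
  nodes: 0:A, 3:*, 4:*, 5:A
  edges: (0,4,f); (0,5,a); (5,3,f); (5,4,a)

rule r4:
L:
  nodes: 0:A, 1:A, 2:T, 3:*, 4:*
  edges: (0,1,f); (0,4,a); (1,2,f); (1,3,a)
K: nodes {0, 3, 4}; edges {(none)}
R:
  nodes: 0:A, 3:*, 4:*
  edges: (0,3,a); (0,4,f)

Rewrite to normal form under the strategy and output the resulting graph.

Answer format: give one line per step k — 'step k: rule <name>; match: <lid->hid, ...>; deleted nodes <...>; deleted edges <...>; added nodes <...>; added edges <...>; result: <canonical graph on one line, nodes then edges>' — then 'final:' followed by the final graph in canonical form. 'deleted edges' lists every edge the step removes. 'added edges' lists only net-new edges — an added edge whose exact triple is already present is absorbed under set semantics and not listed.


step 1: rule r3; match: 0->7, 1->3, 2->0, 3->2, 4->6; deleted nodes 0, 3; deleted edges (3,0,f); (3,2,a); (7,3,f); (7,6,a); added nodes 18; added edges (7,6,f); (7,18,a); (18,2,f); (18,6,a); result: nodes: 2:T, 6:T, 7:A, 8:O, 11:D, 14:A, 15:T, 17:A, 18:A edges: (7,6,f); (7,18,a); (14,8,f); (14,11,a); (17,14,f); (17,15,a); (18,2,f); (18,6,a)
step 2: rule r3; match: 0->17, 1->14, 2->8, 3->11, 4->15; deleted nodes 8, 14; deleted edges (14,8,f); (14,11,a); (17,14,f); (17,15,a); added nodes 19; added edges (17,15,f); (17,19,a); (19,11,f); (19,15,a); result: nodes: 2:T, 6:T, 7:A, 11:D, 15:T, 17:A, 18:A, 19:A edges: (7,6,f); (7,18,a); (17,15,f); (17,19,a); (18,2,f); (18,6,a); (19,11,f); (19,15,a)
final:
nodes: 2:T, 6:T, 7:A, 11:D, 15:T, 17:A, 18:A, 19:A
edges: (7,6,f); (7,18,a); (17,15,f); (17,19,a); (18,2,f); (18,6,a); (19,11,f); (19,15,a)


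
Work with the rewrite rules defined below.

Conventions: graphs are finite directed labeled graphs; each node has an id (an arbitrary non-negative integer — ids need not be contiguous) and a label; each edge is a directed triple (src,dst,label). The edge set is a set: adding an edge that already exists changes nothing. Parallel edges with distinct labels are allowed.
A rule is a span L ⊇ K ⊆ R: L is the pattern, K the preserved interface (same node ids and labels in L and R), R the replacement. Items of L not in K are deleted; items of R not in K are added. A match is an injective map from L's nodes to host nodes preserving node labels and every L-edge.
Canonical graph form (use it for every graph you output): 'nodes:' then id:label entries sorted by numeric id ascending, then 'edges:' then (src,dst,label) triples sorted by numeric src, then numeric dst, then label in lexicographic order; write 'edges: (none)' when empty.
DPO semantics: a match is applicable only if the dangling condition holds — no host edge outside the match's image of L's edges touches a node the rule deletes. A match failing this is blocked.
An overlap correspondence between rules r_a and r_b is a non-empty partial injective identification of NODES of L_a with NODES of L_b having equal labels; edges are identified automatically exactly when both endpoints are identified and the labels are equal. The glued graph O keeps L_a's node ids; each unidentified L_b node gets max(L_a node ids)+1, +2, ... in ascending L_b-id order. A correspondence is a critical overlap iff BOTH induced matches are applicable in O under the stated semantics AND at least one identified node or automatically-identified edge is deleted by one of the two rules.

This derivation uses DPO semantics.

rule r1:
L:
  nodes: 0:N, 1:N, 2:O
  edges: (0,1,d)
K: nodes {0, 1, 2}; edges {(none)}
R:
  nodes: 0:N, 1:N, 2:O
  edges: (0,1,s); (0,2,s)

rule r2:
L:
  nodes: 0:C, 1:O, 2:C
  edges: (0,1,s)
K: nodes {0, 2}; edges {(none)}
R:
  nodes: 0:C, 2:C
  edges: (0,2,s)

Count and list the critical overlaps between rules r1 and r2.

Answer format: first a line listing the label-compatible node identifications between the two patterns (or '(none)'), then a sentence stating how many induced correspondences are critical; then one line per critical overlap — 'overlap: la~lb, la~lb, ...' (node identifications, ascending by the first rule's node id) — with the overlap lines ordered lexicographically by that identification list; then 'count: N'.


label-compatible node identifications between L(r1) and L(r2): 2~1
1 of the induced correspondences is a critical overlap of r1 and r2.
overlap: 2~1
count: 1


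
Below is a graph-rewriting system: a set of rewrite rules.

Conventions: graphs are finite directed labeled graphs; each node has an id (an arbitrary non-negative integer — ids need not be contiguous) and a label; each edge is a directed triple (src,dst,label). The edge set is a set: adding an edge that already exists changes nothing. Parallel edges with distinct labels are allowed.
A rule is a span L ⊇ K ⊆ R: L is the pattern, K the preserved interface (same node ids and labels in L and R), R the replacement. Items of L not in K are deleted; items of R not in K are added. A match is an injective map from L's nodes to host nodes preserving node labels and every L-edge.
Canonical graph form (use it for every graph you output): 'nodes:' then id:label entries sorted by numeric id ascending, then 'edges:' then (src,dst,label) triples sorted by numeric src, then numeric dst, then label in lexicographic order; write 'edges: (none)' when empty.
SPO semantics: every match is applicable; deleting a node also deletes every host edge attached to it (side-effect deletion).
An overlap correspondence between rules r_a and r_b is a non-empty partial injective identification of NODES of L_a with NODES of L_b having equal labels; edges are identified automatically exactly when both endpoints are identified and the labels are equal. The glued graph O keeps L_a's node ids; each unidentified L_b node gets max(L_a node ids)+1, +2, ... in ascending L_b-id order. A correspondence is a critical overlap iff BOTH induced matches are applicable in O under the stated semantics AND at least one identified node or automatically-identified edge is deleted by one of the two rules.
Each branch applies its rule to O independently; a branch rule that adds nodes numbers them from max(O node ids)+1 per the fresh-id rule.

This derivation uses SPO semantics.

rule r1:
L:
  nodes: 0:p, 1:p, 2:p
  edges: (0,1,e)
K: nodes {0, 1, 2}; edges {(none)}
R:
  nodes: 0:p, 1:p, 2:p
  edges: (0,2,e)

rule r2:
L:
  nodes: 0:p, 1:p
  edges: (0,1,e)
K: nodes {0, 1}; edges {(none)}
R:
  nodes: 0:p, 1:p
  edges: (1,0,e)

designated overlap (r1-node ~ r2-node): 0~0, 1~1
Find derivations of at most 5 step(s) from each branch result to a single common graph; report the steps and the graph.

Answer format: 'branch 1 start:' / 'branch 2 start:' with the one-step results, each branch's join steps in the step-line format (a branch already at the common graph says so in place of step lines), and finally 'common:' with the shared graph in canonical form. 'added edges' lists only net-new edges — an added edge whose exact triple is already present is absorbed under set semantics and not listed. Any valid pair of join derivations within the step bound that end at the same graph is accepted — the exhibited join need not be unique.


branch 1 start:
nodes: 0:p, 1:p, 2:p
edges: (0,2,e)
branch 2 start:
nodes: 0:p, 1:p, 2:p
edges: (1,0,e)
branch 1 step 1: rule r1; match: 0->0, 1->2, 2->1; deleted nodes (none); deleted edges (0,2,e); added nodes (none); added edges (0,1,e); result: nodes: 0:p, 1:p, 2:p edges: (0,1,e)
branch 2 step 1: rule r2; match: 0->1, 1->0; deleted nodes (none); deleted edges (1,0,e); added nodes (none); added edges (0,1,e); result: nodes: 0:p, 1:p, 2:p edges: (0,1,e)
common:
nodes: 0:p, 1:p, 2:p
edges: (0,1,e)


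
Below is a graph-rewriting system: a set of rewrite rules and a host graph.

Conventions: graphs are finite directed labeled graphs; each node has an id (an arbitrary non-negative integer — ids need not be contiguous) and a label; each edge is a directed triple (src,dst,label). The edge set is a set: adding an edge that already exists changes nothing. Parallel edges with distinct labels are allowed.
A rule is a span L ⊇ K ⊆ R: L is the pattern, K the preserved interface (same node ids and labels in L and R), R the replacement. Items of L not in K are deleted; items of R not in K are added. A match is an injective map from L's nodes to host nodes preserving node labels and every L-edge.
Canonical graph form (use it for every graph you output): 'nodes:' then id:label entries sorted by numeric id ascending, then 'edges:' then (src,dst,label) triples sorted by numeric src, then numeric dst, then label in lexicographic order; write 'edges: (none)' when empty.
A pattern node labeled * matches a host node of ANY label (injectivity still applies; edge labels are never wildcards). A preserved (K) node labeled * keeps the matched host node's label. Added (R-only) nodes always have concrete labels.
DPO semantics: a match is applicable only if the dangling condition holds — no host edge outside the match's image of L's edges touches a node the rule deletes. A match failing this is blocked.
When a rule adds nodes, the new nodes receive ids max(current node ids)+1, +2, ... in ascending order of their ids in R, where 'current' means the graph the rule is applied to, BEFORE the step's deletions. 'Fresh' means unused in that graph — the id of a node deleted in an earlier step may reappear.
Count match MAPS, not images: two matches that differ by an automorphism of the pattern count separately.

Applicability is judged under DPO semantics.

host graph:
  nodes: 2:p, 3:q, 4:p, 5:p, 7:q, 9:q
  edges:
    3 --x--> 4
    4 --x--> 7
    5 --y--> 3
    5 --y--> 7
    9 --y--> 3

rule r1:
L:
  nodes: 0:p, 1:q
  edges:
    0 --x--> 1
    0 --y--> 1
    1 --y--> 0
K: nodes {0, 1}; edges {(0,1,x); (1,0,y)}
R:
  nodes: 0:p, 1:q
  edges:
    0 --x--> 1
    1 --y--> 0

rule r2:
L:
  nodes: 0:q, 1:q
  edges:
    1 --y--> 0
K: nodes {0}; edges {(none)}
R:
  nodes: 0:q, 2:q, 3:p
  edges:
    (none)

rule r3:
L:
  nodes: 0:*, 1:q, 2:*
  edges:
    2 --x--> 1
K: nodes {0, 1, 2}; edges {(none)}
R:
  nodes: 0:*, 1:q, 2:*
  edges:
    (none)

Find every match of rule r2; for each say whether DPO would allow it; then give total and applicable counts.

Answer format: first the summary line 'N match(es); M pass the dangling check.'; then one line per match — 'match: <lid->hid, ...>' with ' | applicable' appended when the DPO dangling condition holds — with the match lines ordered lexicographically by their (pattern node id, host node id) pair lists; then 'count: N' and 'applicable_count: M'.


1 match(es); 1 pass the dangling check.
match: 0->3, 1->9 | applicable
count: 1
applicable_count: 1


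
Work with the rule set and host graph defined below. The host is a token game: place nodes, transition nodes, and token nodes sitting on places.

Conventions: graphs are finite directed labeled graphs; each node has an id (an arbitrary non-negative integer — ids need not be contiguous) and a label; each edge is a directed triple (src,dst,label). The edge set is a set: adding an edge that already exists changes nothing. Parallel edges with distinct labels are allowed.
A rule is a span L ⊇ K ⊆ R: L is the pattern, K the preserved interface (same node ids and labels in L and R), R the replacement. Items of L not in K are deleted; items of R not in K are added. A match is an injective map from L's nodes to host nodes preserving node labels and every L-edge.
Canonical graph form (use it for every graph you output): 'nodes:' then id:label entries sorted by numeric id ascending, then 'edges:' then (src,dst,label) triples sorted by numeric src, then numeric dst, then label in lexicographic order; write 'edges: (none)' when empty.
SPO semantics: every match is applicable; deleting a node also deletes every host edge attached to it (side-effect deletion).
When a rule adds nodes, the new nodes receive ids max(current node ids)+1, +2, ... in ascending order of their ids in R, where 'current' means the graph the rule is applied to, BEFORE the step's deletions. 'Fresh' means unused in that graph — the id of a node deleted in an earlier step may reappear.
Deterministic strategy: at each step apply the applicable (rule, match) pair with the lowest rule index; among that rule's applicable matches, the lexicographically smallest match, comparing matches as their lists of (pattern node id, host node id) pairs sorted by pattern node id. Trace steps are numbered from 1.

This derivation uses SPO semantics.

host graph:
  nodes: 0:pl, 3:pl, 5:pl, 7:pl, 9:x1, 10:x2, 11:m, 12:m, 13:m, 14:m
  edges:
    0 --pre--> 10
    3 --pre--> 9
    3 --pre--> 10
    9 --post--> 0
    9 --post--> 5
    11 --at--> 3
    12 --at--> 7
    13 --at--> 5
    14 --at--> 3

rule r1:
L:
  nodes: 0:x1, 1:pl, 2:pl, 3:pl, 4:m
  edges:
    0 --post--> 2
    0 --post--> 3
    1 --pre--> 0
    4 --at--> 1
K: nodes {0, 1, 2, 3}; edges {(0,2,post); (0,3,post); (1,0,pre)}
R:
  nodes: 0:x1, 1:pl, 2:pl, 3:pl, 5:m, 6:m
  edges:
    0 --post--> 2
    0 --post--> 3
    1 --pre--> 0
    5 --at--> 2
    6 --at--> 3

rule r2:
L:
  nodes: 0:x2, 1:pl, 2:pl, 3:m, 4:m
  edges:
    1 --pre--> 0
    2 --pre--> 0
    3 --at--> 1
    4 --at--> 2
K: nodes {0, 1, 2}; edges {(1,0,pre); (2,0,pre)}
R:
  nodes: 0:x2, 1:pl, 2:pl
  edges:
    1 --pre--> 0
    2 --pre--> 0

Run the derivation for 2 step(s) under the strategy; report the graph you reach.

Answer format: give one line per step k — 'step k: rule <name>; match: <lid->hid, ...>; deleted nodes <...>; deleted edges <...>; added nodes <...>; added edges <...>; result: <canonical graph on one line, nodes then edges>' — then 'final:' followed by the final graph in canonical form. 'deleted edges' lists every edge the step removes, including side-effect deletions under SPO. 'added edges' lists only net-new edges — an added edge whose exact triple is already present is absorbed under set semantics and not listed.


step 1: rule r1; match: 0->9, 1->3, 2->0, 3->5, 4->11; deleted nodes 11; deleted edges (11,3,at); added nodes 15, 16; added edges (15,0,at); (16,5,at); result: nodes: 0:pl, 3:pl, 5:pl, 7:pl, 9:x1, 10:x2, 12:m, 13:m, 14:m, 15:m, 16:m edges: (0,10,pre); (3,9,pre); (3,10,pre); (9,0,post); (9,5,post); (12,7,at); (13,5,at); (14,3,at); (15,0,at); (16,5,at)
step 2: rule r1; match: 0->9, 1->3, 2->0, 3->5, 4->14; deleted nodes 14; deleted edges (14,3,at); added nodes 17, 18; added edges (17,0,at); (18,5,at); result: nodes: 0:pl, 3:pl, 5:pl, 7:pl, 9:x1, 10:x2, 12:m, 13:m, 15:m, 16:m, 17:m, 18:m edges: (0,10,pre); (3,9,pre); (3,10,pre); (9,0,post); (9,5,post); (12,7,at); (13,5,at); (15,0,at); (16,5,at); (17,0,at); (18,5,at)
final:
nodes: 0:pl, 3:pl, 5:pl, 7:pl, 9:x1, 10:x2, 12:m, 13:m, 15:m, 16:m, 17:m, 18:m
edges: (0,10,pre); (3,9,pre); (3,10,pre); (9,0,post); (9,5,post); (12,7,at); (13,5,at); (15,0,at); (16,5,at); (17,0,at); (18,5,at)
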